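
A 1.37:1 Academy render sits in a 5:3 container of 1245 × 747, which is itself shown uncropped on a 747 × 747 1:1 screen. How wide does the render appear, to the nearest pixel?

614 px

First fit — 1.37:1 Academy into 1245×747 spans the height: 1023.39 × 747.00.
The 5:3 canvas is width-limited in 747×747, giving 747.00 × 448.20; scale factor 0.6000.
Applying the same ×0.6000: 1023.39 → 614.03.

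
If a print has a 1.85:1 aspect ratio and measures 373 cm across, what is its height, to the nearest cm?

202 cm

At 1.85:1, 373 / 1.850 ≈ 201.62.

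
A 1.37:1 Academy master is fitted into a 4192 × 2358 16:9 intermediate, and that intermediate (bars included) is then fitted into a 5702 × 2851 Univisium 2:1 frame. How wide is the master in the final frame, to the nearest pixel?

3906 px

First fit — 1.37:1 Academy into 4192×2358 spans the height: 3230.46 × 2358.00.
16:9 in 5702×2851: fills the height, so the intermediate becomes 5068.44 × 2851.00 — a scale of ×1.2091.
The master scales with it: width 3230.46 × 1.2091 ≈ 3905.87.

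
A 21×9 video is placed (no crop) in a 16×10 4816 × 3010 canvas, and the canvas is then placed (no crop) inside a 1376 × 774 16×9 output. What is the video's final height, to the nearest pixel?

531 px

First fit — 21×9 into 4816×3010 spans the width: 4816.00 × 2064.00.
Second fit — the 16×10 canvas into 1376×774 spans the height: 1238.40 × 774.00 (×0.2571 from 4816×3010).
The video scales with it: height 2064.00 × 0.2571 ≈ 530.74.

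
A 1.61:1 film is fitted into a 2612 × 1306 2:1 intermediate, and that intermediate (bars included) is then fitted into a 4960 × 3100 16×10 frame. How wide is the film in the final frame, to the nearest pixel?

3993 px

1.61:1 in 2612×1306: fills the height, so the film is 2102.66 × 1306.00.
2:1 in 4960×3100: fills the width, so the intermediate becomes 4960.00 × 2480.00 — a scale of ×1.8989.
So the film's width is 2102.66 × 1.8989 ≈ 3992.80.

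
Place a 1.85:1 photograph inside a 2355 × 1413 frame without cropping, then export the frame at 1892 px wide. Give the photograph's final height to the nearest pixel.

1023 px

At 2355×1413 the photograph is width-limited, so height = 2355 / 1.850 ≈ 1272.97 px.
The frame scales by 1892/2355 = 0.8034; 1272.97 × 0.8034 ≈ 1022.70 px.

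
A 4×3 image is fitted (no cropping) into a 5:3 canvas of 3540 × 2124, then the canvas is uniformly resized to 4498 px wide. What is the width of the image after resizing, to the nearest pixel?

3598 px

Fitted into 3540×2124, the image spans the height; its width is 2124 × 4/3 ≈ 2832.00 px.
Resizing to 4498 px wide multiplies everything by 1.2706: 2832.00 → 3598.40 px.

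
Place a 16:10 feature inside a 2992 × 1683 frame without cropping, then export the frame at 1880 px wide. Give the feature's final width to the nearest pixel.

1692 px

In the 2992×1683 frame the feature fills the height: width = 1683 × 16/10 ≈ 2692.80 px.
Resizing to 1880 px wide multiplies everything by 0.6283: 2692.80 → 1692.00 px.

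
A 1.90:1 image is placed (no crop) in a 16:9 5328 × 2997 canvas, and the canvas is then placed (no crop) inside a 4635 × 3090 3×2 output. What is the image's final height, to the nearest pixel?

2439 px

Inside the 5328×2997 canvas the image is width-limited at 5328.00 × 2804.21.
16:9 in 4635×3090: fills the width, so the intermediate becomes 4635.00 × 2607.19 — a scale of ×0.8699.
The image scales with it: height 2804.21 × 0.8699 ≈ 2439.47.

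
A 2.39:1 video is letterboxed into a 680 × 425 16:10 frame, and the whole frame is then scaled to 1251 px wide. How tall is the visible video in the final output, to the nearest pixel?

523 px

In the 680×425 frame the video fills the width: height = 680 / 2.390 ≈ 284.52 px.
Scaling 680 → 1251 is ×1.8397, so the height becomes 284.52 × 1.8397 ≈ 523.43 px.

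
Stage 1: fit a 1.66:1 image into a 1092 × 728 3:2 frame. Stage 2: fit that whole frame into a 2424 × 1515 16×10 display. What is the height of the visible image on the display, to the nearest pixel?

First fit — 1.66:1 into 1092×728 spans the width: 1092.00 × 657.83.
Second fit — the 3:2 canvas into 2424×1515 spans the height: 2272.50 × 1515.00 (×2.0810 from 1092×728).
The image scales with it: height 657.83 × 2.0810 ≈ 1368.98.

1369 px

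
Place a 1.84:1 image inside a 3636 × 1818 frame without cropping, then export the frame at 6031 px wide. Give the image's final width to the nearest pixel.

5549 px

In the 3636×1818 frame the image fills the height: width = 1818 × 1.840 ≈ 3345.12 px.
Scaling 3636 → 6031 is ×1.6587, so the width becomes 3345.12 × 1.6587 ≈ 5548.52 px.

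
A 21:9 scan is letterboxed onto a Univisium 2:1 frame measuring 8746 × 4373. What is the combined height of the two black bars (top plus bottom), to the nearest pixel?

625 px

21:9 (2.333) > Univisium 2:1 (2.000), so the scan fills the width.
That makes the image 3748.29 px tall (8746 × 9/21).
Leftover height: 4373 − 3748.29 = 624.71 px.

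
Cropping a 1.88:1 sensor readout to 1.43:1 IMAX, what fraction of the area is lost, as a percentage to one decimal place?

Going from 1.88:1 to 1.43:1 IMAX means cutting width while keeping height.
(1.430)/(1.880) ≈ 0.761 of the area survives, leaving 23.94% discarded.

23.9%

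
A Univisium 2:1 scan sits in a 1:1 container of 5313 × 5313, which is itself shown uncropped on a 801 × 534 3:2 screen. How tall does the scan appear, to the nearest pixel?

First fit — Univisium 2:1 into 5313×5313 spans the width: 5313.00 × 2656.50.
1:1 in 801×534: fills the height, so the intermediate becomes 534.00 × 534.00 — a scale of ×0.1005.
So the scan's height is 2656.50 × 0.1005 ≈ 267.00.

267 px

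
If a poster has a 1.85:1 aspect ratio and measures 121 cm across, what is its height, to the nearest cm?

Height = 121 / 1.850 = 65.41.

65 cm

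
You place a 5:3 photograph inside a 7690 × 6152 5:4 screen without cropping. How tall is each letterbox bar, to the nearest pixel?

769 px

5:3 is wider than 5:4, so it spans the full width.
Content height = 7690 × 3/5 ≈ 4614.00 px.
Black = 6152 − 4614.00 = 1538.00 px, or 769.00 per bar.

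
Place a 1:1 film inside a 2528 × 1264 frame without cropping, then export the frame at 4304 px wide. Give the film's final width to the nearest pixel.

2152 px

Fitted into 2528×1264, the film spans the height; its width is 1264 × 1/1 ≈ 1264.00 px.
Resizing to 4304 px wide multiplies everything by 1.7025: 1264.00 → 2152.00 px.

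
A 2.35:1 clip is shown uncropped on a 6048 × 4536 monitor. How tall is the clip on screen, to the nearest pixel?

Since 2.350 > 1.333, the clip is width-limited.
Content height = 6048 / 2.350 ≈ 2573.62 px.

2574 px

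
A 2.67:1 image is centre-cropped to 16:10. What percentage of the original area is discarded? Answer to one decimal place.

40.1%

16:10 is narrower than 2.67:1, so the crop keeps the full height and trims the width.
Area ratio = (1.600)/(2.670) = 59.93%; the remaining 40.07% is cropped out.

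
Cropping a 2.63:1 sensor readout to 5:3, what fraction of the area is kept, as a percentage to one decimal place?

The height stays; only width is cut (since 5:3 is narrower than 2.63:1).
Fraction kept = (1.667)/(2.630) ≈ 63.37%.

63.4%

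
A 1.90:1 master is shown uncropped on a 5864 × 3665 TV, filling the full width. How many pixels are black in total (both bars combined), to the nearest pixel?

3393404 pixels

The master is 5864 / 1.900 ≈ 3086.3158 px tall.
Leftover height: 3665 − 3086.3158 = 578.6842 px.
That's 578.6842 × 5864 ≈ 3393404 black pixels.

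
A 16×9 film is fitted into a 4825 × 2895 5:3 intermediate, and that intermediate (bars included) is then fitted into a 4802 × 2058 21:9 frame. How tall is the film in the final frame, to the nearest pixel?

1929 px

Inside the 4825×2895 canvas the film is width-limited at 4825.00 × 2714.06.
The 5:3 canvas is height-limited in 4802×2058, giving 3430.00 × 2058.00; scale factor 0.7109.
The film scales with it: height 2714.06 × 0.7109 ≈ 1929.38.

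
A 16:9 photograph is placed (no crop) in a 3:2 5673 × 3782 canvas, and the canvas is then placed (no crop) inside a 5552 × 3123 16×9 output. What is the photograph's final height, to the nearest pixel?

First fit — 16:9 into 5673×3782 spans the width: 5673.00 × 3191.06.
3:2 in 5552×3123: fills the height, so the intermediate becomes 4684.50 × 3123.00 — a scale of ×0.8258.
The photograph scales with it: height 3191.06 × 0.8258 ≈ 2635.03.

2635 px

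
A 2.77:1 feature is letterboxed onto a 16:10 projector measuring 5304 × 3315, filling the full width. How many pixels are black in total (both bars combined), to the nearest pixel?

Content height = 5304 / 2.770 ≈ 1914.8014 px.
Leftover height: 3315 − 1914.8014 = 1400.1986 px.
Across the 5304-px span: 1400.1986 × 5304 ≈ 7426653 px.

7426653 pixels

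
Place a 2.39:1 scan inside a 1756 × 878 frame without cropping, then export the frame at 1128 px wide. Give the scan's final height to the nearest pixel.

472 px

In the 1756×878 frame the scan fills the width: height = 1756 / 2.390 ≈ 734.73 px.
Resizing to 1128 px wide multiplies everything by 0.6424: 734.73 → 471.97 px.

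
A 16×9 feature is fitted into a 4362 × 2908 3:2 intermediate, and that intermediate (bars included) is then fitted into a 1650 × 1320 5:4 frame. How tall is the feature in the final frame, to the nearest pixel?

Inside the 4362×2908 canvas the feature is width-limited at 4362.00 × 2453.62.
3:2 in 1650×1320: fills the width, so the intermediate becomes 1650.00 × 1100.00 — a scale of ×0.3783.
The feature scales with it: height 2453.62 × 0.3783 ≈ 928.12.

928 px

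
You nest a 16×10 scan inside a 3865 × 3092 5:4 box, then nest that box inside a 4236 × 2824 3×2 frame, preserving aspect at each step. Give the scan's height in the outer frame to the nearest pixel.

16×10 in 3865×3092: fills the width, so the scan is 3865.00 × 2415.62.
The 5:4 canvas is height-limited in 4236×2824, giving 3530.00 × 2824.00; scale factor 0.9133.
The scan scales with it: height 2415.62 × 0.9133 ≈ 2206.25.

2206 px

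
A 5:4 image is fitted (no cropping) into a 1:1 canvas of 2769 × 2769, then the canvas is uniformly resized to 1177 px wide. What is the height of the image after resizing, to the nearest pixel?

Fitted into 2769×2769, the image spans the width; its height is 2769 × 4/5 ≈ 2215.20 px.
Scaling 2769 → 1177 is ×0.4251, so the height becomes 2215.20 × 0.4251 ≈ 941.60 px.

942 px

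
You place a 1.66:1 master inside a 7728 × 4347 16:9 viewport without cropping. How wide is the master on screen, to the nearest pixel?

Since 1.660 < 1.778, the master is height-limited.
The master is 4347 × 1.660 ≈ 7216.02 px wide.

7216 px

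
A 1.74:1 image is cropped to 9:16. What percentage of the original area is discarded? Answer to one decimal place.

9:16 is narrower than 1.74:1, so the crop keeps the full height and trims the width.
Area ratio = (0.562)/(1.740) = 32.33%; the remaining 67.67% is cropped out.

67.7%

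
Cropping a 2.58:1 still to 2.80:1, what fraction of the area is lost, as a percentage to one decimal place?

2.80:1 is wider than 2.58:1, so the crop keeps the full width and trims the height.
Fraction kept = (2.580)/(2.800) ≈ 92.14%, so 7.86% is lost.

7.9%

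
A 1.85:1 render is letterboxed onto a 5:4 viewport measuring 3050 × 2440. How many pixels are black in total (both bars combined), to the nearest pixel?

1.85:1 is wider than 5:4, so it spans the full width.
That makes the image 1648.6486 px tall (3050 / 1.850).
2440 − 1648.6486 = 791.3514 px of bars.
Across the 3050-px span: 791.3514 × 3050 ≈ 2413622 px.

2413622 pixels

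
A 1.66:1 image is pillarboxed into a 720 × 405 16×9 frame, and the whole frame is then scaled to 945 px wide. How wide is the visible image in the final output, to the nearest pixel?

882 px

Fitted into 720×405, the image spans the height; its width is 405 × 1.660 ≈ 672.30 px.
The frame scales by 945/720 = 1.3125; 672.30 × 1.3125 ≈ 882.39 px.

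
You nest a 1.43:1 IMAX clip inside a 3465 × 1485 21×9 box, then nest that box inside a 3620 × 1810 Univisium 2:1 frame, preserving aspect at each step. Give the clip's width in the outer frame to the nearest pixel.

2219 px

1.43:1 IMAX in 3465×1485: fills the height, so the clip is 2123.55 × 1485.00.
21×9 in 3620×1810: fills the width, so the intermediate becomes 3620.00 × 1551.43 — a scale of ×1.0447.
Applying the same ×1.0447: 2123.55 → 2218.54.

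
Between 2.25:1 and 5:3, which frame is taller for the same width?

5:3

2.25 and 5:3 = 1.667; 2.25 > 1.667. The smaller width-to-height ratio is the taller frame.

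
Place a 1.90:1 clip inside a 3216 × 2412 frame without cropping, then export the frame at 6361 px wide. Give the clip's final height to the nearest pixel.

3348 px

Fitted into 3216×2412, the clip spans the width; its height is 3216 / 1.900 ≈ 1692.63 px.
Scaling 3216 → 6361 is ×1.9779, so the height becomes 1692.63 × 1.9779 ≈ 3347.89 px.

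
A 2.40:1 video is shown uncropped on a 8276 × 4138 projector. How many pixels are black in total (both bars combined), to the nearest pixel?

5707681 pixels

2.40:1 is wider than 2:1, so it spans the full width.
Content height = 8276 / 2.400 ≈ 3448.3333 px.
4138 − 3448.3333 = 689.6667 px of bars.
That's 689.6667 × 8276 ≈ 5707681 black pixels.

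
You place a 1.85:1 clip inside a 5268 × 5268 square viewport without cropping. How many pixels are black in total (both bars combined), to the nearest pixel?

1.85:1 is wider than square, so it spans the full width.
The clip is 5268 / 1.850 ≈ 2847.5676 px tall.
5268 − 2847.5676 = 2420.4324 px of bars.
That's 2420.4324 × 5268 ≈ 12750838 black pixels.

12750838 pixels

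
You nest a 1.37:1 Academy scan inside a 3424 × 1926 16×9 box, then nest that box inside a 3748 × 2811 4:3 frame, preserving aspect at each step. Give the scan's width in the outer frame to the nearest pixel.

1.37:1 Academy in 3424×1926: fills the height, so the scan is 2638.62 × 1926.00.
Second fit — the 16×9 canvas into 3748×2811 spans the width: 3748.00 × 2108.25 (×1.0946 from 3424×1926).
So the scan's width is 2638.62 × 1.0946 ≈ 2888.30.

2888 px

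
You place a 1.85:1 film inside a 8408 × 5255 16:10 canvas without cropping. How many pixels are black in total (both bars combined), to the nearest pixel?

5970816 pixels

1.85:1 is wider than 16:10, so it spans the full width.
That makes the image 4544.8649 px tall (8408 / 1.850).
Leftover height: 5255 − 4544.8649 = 710.1351 px.
Bar area = 710.1351 × 8408 ≈ 5970816 px.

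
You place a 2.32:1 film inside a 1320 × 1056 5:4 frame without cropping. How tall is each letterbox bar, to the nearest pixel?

244 px

Since 2.320 > 1.250, the film is width-limited.
The film is 1320 / 2.320 ≈ 568.97 px tall.
Leftover height: 1056 − 568.97 = 487.03 px → 243.52 each side.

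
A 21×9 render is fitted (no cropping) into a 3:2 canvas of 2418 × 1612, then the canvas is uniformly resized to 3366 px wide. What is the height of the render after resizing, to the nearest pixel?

Fitted into 2418×1612, the render spans the width; its height is 2418 × 9/21 ≈ 1036.29 px.
Resizing to 3366 px wide multiplies everything by 1.3921: 1036.29 → 1442.57 px.

1443 px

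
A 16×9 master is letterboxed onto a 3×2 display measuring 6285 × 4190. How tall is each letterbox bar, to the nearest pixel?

327 px

16×9 (1.778) > 3×2 (1.500), so the master fills the width.
The master is 6285 × 9/16 ≈ 3535.31 px tall.
Black = 4190 − 3535.31 = 654.69 px, or 327.34 per bar.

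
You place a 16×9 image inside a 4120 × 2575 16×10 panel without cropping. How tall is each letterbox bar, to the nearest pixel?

129 px

16×9 (1.778) > 16×10 (1.600), so the image fills the width.
That makes the image 2317.50 px tall (4120 × 9/16).
2575 − 2317.50 = 257.50 px of bars (128.75 each).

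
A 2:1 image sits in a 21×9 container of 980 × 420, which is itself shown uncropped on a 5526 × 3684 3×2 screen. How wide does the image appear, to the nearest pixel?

4737 px

First fit — 2:1 into 980×420 spans the height: 840.00 × 420.00.
The 21×9 canvas is width-limited in 5526×3684, giving 5526.00 × 2368.29; scale factor 5.6388.
The image scales with it: width 840.00 × 5.6388 ≈ 4736.57.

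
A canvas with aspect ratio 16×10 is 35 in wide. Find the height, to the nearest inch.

At 16×10, 35·10/16 ≈ 21.88.

22 in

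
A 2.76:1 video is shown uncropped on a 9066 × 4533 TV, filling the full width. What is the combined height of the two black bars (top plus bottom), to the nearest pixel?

1248 px

That makes the image 3284.78 px tall (9066 / 2.760).
Black = 4533 − 3284.78 = 1248.22 px.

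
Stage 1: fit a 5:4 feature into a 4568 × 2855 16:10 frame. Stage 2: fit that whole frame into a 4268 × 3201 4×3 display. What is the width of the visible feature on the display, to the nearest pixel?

3334 px

First fit — 5:4 into 4568×2855 spans the height: 3568.75 × 2855.00.
Second fit — the 16:10 canvas into 4268×3201 spans the width: 4268.00 × 2667.50 (×0.9343 from 4568×2855).
So the feature's width is 3568.75 × 0.9343 ≈ 3334.38.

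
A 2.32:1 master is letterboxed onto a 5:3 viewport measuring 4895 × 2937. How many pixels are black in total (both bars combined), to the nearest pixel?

Since 2.320 > 1.667, the master is width-limited.
Content height = 4895 / 2.320 ≈ 2109.9138 px.
Leftover height: 2937 − 2109.9138 = 827.0862 px.
Bar area = 827.0862 × 4895 ≈ 4048587 px.

4048587 pixels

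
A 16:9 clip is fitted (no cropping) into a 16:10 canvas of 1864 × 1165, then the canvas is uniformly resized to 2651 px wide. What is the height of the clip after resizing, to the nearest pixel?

1491 px

Fitted into 1864×1165, the clip spans the width; its height is 1864 × 9/16 ≈ 1048.50 px.
Resizing to 2651 px wide multiplies everything by 1.4222: 1048.50 → 1491.19 px.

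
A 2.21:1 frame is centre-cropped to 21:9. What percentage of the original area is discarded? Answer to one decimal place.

5.3%

Going from 2.21:1 to 21:9 means cutting height while keeping width.
Area ratio = (2.210)/(2.333) = 94.71%; the remaining 5.29% is cropped out.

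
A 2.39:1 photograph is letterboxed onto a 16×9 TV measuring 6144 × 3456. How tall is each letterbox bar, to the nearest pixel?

443 px

2.39:1 (2.390) > 16×9 (1.778), so the photograph fills the width.
That makes the image 2570.71 px tall (6144 / 2.390).
Black = 3456 − 2570.71 = 885.29 px, or 442.64 per bar.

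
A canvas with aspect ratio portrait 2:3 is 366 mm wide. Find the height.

366 / 2 × 3 = 549.

549 mm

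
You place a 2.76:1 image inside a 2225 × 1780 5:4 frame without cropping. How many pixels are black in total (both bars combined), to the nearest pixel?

Since 2.760 > 1.250, the image is width-limited.
That makes the image 806.1594 px tall (2225 / 2.760).
1780 − 806.1594 = 973.8406 px of bars.
Across the 2225-px span: 973.8406 × 2225 ≈ 2166795 px.

2166795 pixels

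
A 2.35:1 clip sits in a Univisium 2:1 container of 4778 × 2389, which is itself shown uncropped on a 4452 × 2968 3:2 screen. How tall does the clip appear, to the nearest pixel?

Inside the 4778×2389 canvas the clip is width-limited at 4778.00 × 2033.19.
Second fit — the Univisium 2:1 canvas into 4452×2968 spans the width: 4452.00 × 2226.00 (×0.9318 from 4778×2389).
So the clip's height is 2033.19 × 0.9318 ≈ 1894.47.

1894 px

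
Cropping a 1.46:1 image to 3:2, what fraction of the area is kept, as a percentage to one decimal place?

Going from 1.46:1 to 3:2 means cutting height while keeping width.
(1.460)/(1.500) ≈ 0.973 of the area survives.

97.3%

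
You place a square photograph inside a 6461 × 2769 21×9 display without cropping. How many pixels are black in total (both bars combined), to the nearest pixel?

10223148 pixels

Since 1.000 < 2.333, the photograph is height-limited.
That makes the image 2769.0000 px wide (2769 × 1/1).
Black = 6461 − 2769.0000 = 3692.0000 px.
That's 3692.0000 × 2769 ≈ 10223148 black pixels.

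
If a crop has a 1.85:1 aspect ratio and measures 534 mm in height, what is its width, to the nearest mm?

988 mm

534 × 1.850 = 987.90.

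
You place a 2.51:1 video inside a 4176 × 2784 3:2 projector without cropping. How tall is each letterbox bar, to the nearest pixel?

560 px

Since 2.510 > 1.500, the video is width-limited.
That makes the image 1663.75 px tall (4176 / 2.510).
2784 − 1663.75 = 1120.25 px of bars (560.13 each).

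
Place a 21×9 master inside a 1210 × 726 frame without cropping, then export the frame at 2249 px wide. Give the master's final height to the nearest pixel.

964 px

In the 1210×726 frame the master fills the width: height = 1210 × 9/21 ≈ 518.57 px.
The frame scales by 2249/1210 = 1.8587; 518.57 × 1.8587 ≈ 963.86 px.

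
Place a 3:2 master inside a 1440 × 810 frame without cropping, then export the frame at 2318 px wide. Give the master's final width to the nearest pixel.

1956 px

At 1440×810 the master is height-limited, so width = 810 × 3/2 ≈ 1215.00 px.
Scaling 1440 → 2318 is ×1.6097, so the width becomes 1215.00 × 1.6097 ≈ 1955.81 px.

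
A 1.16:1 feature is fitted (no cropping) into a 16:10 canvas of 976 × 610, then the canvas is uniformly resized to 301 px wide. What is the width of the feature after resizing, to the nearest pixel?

At 976×610 the feature is height-limited, so width = 610 × 1.160 ≈ 707.60 px.
Scaling 976 → 301 is ×0.3084, so the width becomes 707.60 × 0.3084 ≈ 218.22 px.

218 px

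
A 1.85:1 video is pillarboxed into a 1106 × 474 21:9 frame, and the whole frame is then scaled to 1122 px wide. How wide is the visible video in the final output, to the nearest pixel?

Fitted into 1106×474, the video spans the height; its width is 474 × 1.850 ≈ 876.90 px.
Resizing to 1122 px wide multiplies everything by 1.0145: 876.90 → 889.59 px.

890 px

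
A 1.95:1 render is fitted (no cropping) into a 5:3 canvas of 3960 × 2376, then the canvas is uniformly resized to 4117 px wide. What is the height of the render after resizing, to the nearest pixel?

In the 3960×2376 frame the render fills the width: height = 3960 / 1.950 ≈ 2030.77 px.
Resizing to 4117 px wide multiplies everything by 1.0396: 2030.77 → 2111.28 px.

2111 px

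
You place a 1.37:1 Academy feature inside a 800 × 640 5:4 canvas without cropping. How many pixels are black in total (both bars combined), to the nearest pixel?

Since 1.370 > 1.250, the feature is width-limited.
The feature is 800 / 1.370 ≈ 583.9416 px tall.
640 − 583.9416 = 56.0584 px of bars.
Across the 800-px span: 56.0584 × 800 ≈ 44847 px.

44847 pixels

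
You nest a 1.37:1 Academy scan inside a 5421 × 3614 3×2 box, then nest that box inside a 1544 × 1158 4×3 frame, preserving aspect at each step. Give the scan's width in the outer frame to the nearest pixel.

1410 px

Inside the 5421×3614 canvas the scan is height-limited at 4951.18 × 3614.00.
Second fit — the 3×2 canvas into 1544×1158 spans the width: 1544.00 × 1029.33 (×0.2848 from 5421×3614).
So the scan's width is 4951.18 × 0.2848 ≈ 1410.19.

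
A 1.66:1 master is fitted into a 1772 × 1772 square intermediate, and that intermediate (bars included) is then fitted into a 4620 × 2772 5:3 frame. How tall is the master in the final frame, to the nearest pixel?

1.66:1 in 1772×1772: fills the width, so the master is 1772.00 × 1067.47.
Second fit — the square canvas into 4620×2772 spans the height: 2772.00 × 2772.00 (×1.5643 from 1772×1772).
So the master's height is 1067.47 × 1.5643 ≈ 1669.88.

1670 px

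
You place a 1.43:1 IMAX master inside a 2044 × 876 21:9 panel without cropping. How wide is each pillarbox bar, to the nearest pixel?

1.43:1 IMAX is narrower than 21:9, so it spans the full height.
Content width = 876 × 1.430 ≈ 1252.68 px.
Leftover width: 2044 − 1252.68 = 791.32 px → 395.66 each side.

396 px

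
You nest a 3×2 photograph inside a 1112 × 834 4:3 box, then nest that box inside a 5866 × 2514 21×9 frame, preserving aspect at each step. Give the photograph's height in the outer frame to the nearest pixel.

Inside the 1112×834 canvas the photograph is width-limited at 1112.00 × 741.33.
Second fit — the 4:3 canvas into 5866×2514 spans the height: 3352.00 × 2514.00 (×3.0144 from 1112×834).
The photograph scales with it: height 741.33 × 3.0144 ≈ 2234.67.

2235 px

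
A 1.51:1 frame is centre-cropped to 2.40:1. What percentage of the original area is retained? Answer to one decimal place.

62.9%

The width stays; only height is cut (since 2.40:1 is wider than 1.51:1).
(1.510)/(2.400) ≈ 0.629 of the area survives.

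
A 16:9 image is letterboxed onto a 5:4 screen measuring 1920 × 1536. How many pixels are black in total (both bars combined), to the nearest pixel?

Since 1.778 > 1.250, the image is width-limited.
The image is 1920 × 9/16 ≈ 1080.0000 px tall.
1536 − 1080.0000 = 456.0000 px of bars.
Across the 1920-px span: 456.0000 × 1920 ≈ 875520 px.

875520 pixels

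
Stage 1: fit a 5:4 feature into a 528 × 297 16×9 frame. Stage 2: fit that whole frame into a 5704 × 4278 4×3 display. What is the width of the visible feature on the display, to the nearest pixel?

5:4 in 528×297: fills the height, so the feature is 371.25 × 297.00.
16×9 in 5704×4278: fills the width, so the intermediate becomes 5704.00 × 3208.50 — a scale of ×10.8030.
Applying the same ×10.8030: 371.25 → 4010.62.

4011 px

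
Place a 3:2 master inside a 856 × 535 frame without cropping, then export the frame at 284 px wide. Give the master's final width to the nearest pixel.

At 856×535 the master is height-limited, so width = 535 × 3/2 ≈ 802.50 px.
The frame scales by 284/856 = 0.3318; 802.50 × 0.3318 ≈ 266.25 px.

266 px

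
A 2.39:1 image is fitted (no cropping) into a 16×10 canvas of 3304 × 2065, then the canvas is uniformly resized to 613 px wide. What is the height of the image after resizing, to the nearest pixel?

At 3304×2065 the image is width-limited, so height = 3304 / 2.390 ≈ 1382.43 px.
The frame scales by 613/3304 = 0.1855; 1382.43 × 0.1855 ≈ 256.49 px.

256 px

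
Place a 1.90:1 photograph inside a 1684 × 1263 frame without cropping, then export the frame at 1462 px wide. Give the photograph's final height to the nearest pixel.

At 1684×1263 the photograph is width-limited, so height = 1684 / 1.900 ≈ 886.32 px.
Scaling 1684 → 1462 is ×0.8682, so the height becomes 886.32 × 0.8682 ≈ 769.47 px.

769 px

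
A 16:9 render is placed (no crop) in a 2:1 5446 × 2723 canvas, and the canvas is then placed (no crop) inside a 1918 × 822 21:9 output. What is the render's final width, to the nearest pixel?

1461 px

Inside the 5446×2723 canvas the render is height-limited at 4840.89 × 2723.00.
2:1 in 1918×822: fills the height, so the intermediate becomes 1644.00 × 822.00 — a scale of ×0.3019.
Applying the same ×0.3019: 4840.89 → 1461.33.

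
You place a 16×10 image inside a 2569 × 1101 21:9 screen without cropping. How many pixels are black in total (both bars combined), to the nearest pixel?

888947 pixels

16×10 is narrower than 21:9, so it spans the full height.
That makes the image 1761.6000 px wide (1101 × 16/10).
Leftover width: 2569 − 1761.6000 = 807.4000 px.
Bar area = 807.4000 × 1101 ≈ 888947 px.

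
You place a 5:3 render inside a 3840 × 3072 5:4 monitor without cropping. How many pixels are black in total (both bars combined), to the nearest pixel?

2949120 pixels

5:3 (1.667) > 5:4 (1.250), so the render fills the width.
Content height = 3840 × 3/5 ≈ 2304.0000 px.
3072 − 2304.0000 = 768.0000 px of bars.
That's 768.0000 × 3840 ≈ 2949120 black pixels.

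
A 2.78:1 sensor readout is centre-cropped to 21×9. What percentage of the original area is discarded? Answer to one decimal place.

16.1%

The height stays; only width is cut (since 21×9 is narrower than 2.78:1).
(2.333)/(2.780) ≈ 0.839 of the area survives, leaving 16.07% discarded.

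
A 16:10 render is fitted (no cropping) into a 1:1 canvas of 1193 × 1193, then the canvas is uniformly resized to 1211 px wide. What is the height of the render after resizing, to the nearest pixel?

At 1193×1193 the render is width-limited, so height = 1193 × 10/16 ≈ 745.62 px.
Scaling 1193 → 1211 is ×1.0151, so the height becomes 745.62 × 1.0151 ≈ 756.88 px.

757 px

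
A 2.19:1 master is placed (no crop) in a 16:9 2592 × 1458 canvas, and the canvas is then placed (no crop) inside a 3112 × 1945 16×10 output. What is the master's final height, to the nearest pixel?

2.19:1 in 2592×1458: fills the width, so the master is 2592.00 × 1183.56.
16:9 in 3112×1945: fills the width, so the intermediate becomes 3112.00 × 1750.50 — a scale of ×1.2006.
Applying the same ×1.2006: 1183.56 → 1421.00.

1421 px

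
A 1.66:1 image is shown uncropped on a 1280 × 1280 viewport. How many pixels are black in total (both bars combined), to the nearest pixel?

651412 pixels

1.66:1 is wider than square, so it spans the full width.
The image is 1280 / 1.660 ≈ 771.0843 px tall.
Black = 1280 − 771.0843 = 508.9157 px.
That's 508.9157 × 1280 ≈ 651412 black pixels.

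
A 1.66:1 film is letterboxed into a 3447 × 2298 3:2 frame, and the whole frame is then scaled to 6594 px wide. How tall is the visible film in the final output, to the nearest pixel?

3972 px

At 3447×2298 the film is width-limited, so height = 3447 / 1.660 ≈ 2076.51 px.
The frame scales by 6594/3447 = 1.9130; 2076.51 × 1.9130 ≈ 3972.29 px.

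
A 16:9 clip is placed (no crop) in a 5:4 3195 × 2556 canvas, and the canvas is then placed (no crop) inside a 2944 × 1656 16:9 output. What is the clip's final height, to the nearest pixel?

First fit — 16:9 into 3195×2556 spans the width: 3195.00 × 1797.19.
The 5:4 canvas is height-limited in 2944×1656, giving 2070.00 × 1656.00; scale factor 0.6479.
So the clip's height is 1797.19 × 0.6479 ≈ 1164.38.

1164 px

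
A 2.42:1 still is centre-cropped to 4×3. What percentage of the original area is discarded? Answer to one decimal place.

44.9%

4×3 is narrower than 2.42:1, so the crop keeps the full height and trims the width.
(1.333)/(2.420) ≈ 0.551 of the area survives, leaving 44.90% discarded.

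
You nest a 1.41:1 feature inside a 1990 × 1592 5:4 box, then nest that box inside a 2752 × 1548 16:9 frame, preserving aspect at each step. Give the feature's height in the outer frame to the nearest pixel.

Inside the 1990×1592 canvas the feature is width-limited at 1990.00 × 1411.35.
5:4 in 2752×1548: fills the height, so the intermediate becomes 1935.00 × 1548.00 — a scale of ×0.9724.
Applying the same ×0.9724: 1411.35 → 1372.34.

1372 px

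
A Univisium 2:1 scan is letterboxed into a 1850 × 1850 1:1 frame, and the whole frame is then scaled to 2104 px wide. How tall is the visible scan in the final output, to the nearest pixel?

Fitted into 1850×1850, the scan spans the width; its height is 1850 × 1/2 ≈ 925.00 px.
The frame scales by 2104/1850 = 1.1373; 925.00 × 1.1373 ≈ 1052.00 px.

1052 px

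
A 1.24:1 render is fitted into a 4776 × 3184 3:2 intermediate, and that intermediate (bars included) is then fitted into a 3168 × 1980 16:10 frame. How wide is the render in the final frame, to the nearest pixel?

2455 px

1.24:1 in 4776×3184: fills the height, so the render is 3948.16 × 3184.00.
Second fit — the 3:2 canvas into 3168×1980 spans the height: 2970.00 × 1980.00 (×0.6219 from 4776×3184).
So the render's width is 3948.16 × 0.6219 ≈ 2455.20.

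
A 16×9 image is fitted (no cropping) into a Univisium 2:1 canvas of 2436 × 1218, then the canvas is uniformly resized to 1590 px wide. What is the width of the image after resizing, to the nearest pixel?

1413 px

Fitted into 2436×1218, the image spans the height; its width is 1218 × 16/9 ≈ 2165.33 px.
Scaling 2436 → 1590 is ×0.6527, so the width becomes 2165.33 × 0.6527 ≈ 1413.33 px.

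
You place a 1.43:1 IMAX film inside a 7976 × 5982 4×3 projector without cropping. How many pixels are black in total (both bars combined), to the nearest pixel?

1.43:1 IMAX is wider than 4×3, so it spans the full width.
The film is 7976 / 1.430 ≈ 5577.6224 px tall.
Black = 5982 − 5577.6224 = 404.3776 px.
Across the 7976-px span: 404.3776 × 7976 ≈ 3225316 px.

3225316 pixels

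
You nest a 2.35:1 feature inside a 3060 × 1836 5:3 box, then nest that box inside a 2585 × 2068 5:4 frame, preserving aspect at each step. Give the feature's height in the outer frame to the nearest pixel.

1100 px

Inside the 3060×1836 canvas the feature is width-limited at 3060.00 × 1302.13.
Second fit — the 5:3 canvas into 2585×2068 spans the width: 2585.00 × 1551.00 (×0.8448 from 3060×1836).
So the feature's height is 1302.13 × 0.8448 ≈ 1100.00.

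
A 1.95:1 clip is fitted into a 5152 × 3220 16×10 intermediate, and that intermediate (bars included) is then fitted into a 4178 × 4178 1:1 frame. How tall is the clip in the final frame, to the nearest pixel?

2143 px

Inside the 5152×3220 canvas the clip is width-limited at 5152.00 × 2642.05.
Second fit — the 16×10 canvas into 4178×4178 spans the width: 4178.00 × 2611.25 (×0.8109 from 5152×3220).
The clip scales with it: height 2642.05 × 0.8109 ≈ 2142.56.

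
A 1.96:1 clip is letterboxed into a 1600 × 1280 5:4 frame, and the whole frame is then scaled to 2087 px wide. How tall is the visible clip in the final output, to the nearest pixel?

1065 px

At 1600×1280 the clip is width-limited, so height = 1600 / 1.960 ≈ 816.33 px.
Resizing to 2087 px wide multiplies everything by 1.3044: 816.33 → 1064.80 px.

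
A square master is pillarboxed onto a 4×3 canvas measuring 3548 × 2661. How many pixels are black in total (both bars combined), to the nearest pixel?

square (1.000) < 4×3 (1.333), so the master fills the height.
That makes the image 2661.0000 px wide (2661 × 1/1).
Black = 3548 − 2661.0000 = 887.0000 px.
That's 887.0000 × 2661 ≈ 2360307 black pixels.

2360307 pixels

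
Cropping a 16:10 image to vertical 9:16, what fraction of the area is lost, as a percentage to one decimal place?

Going from 16:10 to vertical 9:16 means cutting width while keeping height.
Area ratio = (0.562)/(1.600) = 35.16%; the remaining 64.84% is cropped out.

64.8%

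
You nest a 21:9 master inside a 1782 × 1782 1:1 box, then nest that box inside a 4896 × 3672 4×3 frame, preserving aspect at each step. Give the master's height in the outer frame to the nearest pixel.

Inside the 1782×1782 canvas the master is width-limited at 1782.00 × 763.71.
The 1:1 canvas is height-limited in 4896×3672, giving 3672.00 × 3672.00; scale factor 2.0606.
So the master's height is 763.71 × 2.0606 ≈ 1573.71.

1574 px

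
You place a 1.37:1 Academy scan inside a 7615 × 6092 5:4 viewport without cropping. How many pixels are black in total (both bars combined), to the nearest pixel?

1.37:1 Academy (1.370) > 5:4 (1.250), so the scan fills the width.
The scan is 7615 / 1.370 ≈ 5558.3942 px tall.
6092 − 5558.3942 = 533.6058 px of bars.
Across the 7615-px span: 533.6058 × 7615 ≈ 4063408 px.

4063408 pixels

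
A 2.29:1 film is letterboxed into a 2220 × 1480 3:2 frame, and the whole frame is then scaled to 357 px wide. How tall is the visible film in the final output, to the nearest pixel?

At 2220×1480 the film is width-limited, so height = 2220 / 2.290 ≈ 969.43 px.
The frame scales by 357/2220 = 0.1608; 969.43 × 0.1608 ≈ 155.90 px.

156 px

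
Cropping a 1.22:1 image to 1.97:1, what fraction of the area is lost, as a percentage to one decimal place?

Going from 1.22:1 to 1.97:1 means cutting height while keeping width.
(1.220)/(1.970) ≈ 0.619 of the area survives, leaving 38.07% discarded.

38.1%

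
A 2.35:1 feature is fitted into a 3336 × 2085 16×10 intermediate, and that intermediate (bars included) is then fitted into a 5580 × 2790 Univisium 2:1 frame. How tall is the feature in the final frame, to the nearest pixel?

First fit — 2.35:1 into 3336×2085 spans the width: 3336.00 × 1419.57.
16×10 in 5580×2790: fills the height, so the intermediate becomes 4464.00 × 2790.00 — a scale of ×1.3381.
Applying the same ×1.3381: 1419.57 → 1899.57.

1900 px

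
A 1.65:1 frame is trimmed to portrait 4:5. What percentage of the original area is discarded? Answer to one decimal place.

51.5%

Going from 1.65:1 to portrait 4:5 means cutting width while keeping height.
Area ratio = (0.800)/(1.650) = 48.48%; the remaining 51.52% is cropped out.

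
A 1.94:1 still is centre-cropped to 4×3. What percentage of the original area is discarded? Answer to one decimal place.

The height stays; only width is cut (since 4×3 is narrower than 1.94:1).
(1.333)/(1.940) ≈ 0.687 of the area survives, leaving 31.27% discarded.

31.3%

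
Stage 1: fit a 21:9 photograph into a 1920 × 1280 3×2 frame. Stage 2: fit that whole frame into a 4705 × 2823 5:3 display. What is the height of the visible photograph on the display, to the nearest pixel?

First fit — 21:9 into 1920×1280 spans the width: 1920.00 × 822.86.
The 3×2 canvas is height-limited in 4705×2823, giving 4234.50 × 2823.00; scale factor 2.2055.
So the photograph's height is 822.86 × 2.2055 ≈ 1814.79.

1815 px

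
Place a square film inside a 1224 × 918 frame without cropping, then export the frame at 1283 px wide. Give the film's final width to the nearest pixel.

962 px

At 1224×918 the film is height-limited, so width = 918 × 1/1 ≈ 918.00 px.
Resizing to 1283 px wide multiplies everything by 1.0482: 918.00 → 962.25 px.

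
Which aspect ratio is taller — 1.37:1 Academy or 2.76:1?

1.37 and 2.76; 2.76 > 1.37. The smaller width-to-height ratio is the taller frame.

1.37:1 Academy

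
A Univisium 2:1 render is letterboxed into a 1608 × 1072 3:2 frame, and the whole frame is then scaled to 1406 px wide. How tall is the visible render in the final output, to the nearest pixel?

703 px

In the 1608×1072 frame the render fills the width: height = 1608 × 1/2 ≈ 804.00 px.
Scaling 1608 → 1406 is ×0.8744, so the height becomes 804.00 × 0.8744 ≈ 703.00 px.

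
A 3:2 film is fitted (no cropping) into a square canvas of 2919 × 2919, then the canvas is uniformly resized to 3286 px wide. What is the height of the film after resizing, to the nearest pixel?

2191 px

At 2919×2919 the film is width-limited, so height = 2919 × 2/3 ≈ 1946.00 px.
The frame scales by 3286/2919 = 1.1257; 1946.00 × 1.1257 ≈ 2190.67 px.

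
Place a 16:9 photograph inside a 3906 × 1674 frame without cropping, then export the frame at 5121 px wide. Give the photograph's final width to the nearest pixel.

3902 px

At 3906×1674 the photograph is height-limited, so width = 1674 × 16/9 ≈ 2976.00 px.
Scaling 3906 → 5121 is ×1.3111, so the width becomes 2976.00 × 1.3111 ≈ 3901.71 px.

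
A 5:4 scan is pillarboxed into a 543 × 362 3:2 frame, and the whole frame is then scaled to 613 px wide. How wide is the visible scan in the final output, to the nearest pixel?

In the 543×362 frame the scan fills the height: width = 362 × 5/4 ≈ 452.50 px.
Scaling 543 → 613 is ×1.1289, so the width becomes 452.50 × 1.1289 ≈ 510.83 px.

511 px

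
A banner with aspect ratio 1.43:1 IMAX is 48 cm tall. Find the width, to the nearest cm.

Width = 48 × 1.430 = 68.64.

69 cm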